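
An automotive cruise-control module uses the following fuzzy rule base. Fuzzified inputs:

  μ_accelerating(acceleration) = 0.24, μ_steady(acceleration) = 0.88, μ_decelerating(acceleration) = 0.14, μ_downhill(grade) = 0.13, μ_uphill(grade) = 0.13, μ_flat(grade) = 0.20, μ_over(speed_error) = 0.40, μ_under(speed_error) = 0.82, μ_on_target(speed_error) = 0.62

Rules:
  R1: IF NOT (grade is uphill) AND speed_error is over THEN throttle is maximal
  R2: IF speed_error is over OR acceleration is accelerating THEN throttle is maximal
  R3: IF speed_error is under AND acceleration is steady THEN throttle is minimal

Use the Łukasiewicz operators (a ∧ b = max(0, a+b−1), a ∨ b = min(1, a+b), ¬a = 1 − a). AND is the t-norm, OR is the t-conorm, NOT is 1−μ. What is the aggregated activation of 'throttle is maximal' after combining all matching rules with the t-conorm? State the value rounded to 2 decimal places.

R1: ¬uphill=1−0.13=0.87, over=0.40; AND[max(0, a+b−1)] → w = 0.27
R2: over=0.40, accelerating=0.24; OR[min(1, a+b)] → w = 0.64
R3: under=0.82, steady=0.88; AND[max(0, a+b−1)] → w = 0.70
Rules with consequent 'maximal': {R1, R2} → strengths 0.27, 0.64
Aggregate via t-conorm [min(1, a+b)]: 0.91

0.91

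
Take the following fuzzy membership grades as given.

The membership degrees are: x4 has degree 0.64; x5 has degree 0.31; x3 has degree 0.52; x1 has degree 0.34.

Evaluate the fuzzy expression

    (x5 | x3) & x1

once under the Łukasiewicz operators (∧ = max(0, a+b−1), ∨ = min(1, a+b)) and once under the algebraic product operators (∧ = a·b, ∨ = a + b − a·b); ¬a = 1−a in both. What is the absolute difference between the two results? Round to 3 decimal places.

0.057

Under Łukasiewicz:
  x5 | x3 = min(1, a+b) on (0.31, 0.52) = 0.83
  (x5 | x3) & x1 = max(0, a+b−1) on (0.83, 0.34) = 0.17
  → value = 0.1700
Under algebraic product:
  x5 | x3 = a + b − a·b on (0.3100, 0.5200) = 0.6688
  (x5 | x3) & x1 = a·b on (0.6688, 0.3400) = 0.2274
  → value = 0.2274
|0.1700 − 0.2274| = 0.057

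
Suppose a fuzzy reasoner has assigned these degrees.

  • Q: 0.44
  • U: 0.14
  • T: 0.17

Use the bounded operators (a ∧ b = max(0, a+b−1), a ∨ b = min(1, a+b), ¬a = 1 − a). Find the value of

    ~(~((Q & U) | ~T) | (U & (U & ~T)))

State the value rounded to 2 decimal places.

0.83

Q & U = max(0, a+b−1) on (0.44, 0.14) = 0.00
~T = 1 − 0.17 = 0.83
(Q & U) | ~T = min(1, a+b) on (0.00, 0.83) = 0.83
~((Q & U) | ~T) = 1 − 0.83 = 0.17
~T = 1 − 0.17 = 0.83
U & ~T = max(0, a+b−1) on (0.14, 0.83) = 0.00
U & (U & ~T) = max(0, a+b−1) on (0.14, 0.00) = 0.00
~((Q & U) | ~T) | (U & (U & ~T)) = min(1, a+b) on (0.17, 0.00) = 0.17
~(~((Q & U) | ~T) | (U & (U & ~T))) = 1 − 0.17 = 0.83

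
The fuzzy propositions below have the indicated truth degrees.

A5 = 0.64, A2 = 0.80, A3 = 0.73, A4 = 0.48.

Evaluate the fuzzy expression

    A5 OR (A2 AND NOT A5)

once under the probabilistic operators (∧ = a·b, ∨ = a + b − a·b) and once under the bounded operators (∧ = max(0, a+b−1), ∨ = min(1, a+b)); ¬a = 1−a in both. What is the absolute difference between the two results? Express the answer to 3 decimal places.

0.056

Under probabilistic:
  NOT A5 = 1 − 0.6400 = 0.3600
  A2 AND NOT A5 = a·b on (0.8000, 0.3600) = 0.2880
  A5 OR (A2 AND NOT A5) = a + b − a·b on (0.6400, 0.2880) = 0.7437
  → value = 0.7437
Under bounded:
  NOT A5 = 1 − 0.64 = 0.36
  A2 AND NOT A5 = max(0, a+b−1) on (0.80, 0.36) = 0.16
  A5 OR (A2 AND NOT A5) = min(1, a+b) on (0.64, 0.16) = 0.80
  → value = 0.8000
|0.7437 − 0.8000| = 0.056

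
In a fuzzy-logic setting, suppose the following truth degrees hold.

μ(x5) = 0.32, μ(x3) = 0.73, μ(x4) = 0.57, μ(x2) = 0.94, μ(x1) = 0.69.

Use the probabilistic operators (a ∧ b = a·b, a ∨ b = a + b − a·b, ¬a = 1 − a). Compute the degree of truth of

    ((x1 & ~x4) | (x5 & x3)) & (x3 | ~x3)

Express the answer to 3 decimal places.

0.370

~x4 = 1 − 0.5700 = 0.4300
x1 & ~x4 = a·b on (0.6900, 0.4300) = 0.2967
x5 & x3 = a·b on (0.3200, 0.7300) = 0.2336
(x1 & ~x4) | (x5 & x3) = a + b − a·b on (0.2967, 0.2336) = 0.4610
~x3 = 1 − 0.7300 = 0.2700
x3 | ~x3 = a + b − a·b on (0.7300, 0.2700) = 0.8029
((x1 & ~x4) | (x5 & x3)) & (x3 | ~x3) = a·b on (0.4610, 0.8029) = 0.3701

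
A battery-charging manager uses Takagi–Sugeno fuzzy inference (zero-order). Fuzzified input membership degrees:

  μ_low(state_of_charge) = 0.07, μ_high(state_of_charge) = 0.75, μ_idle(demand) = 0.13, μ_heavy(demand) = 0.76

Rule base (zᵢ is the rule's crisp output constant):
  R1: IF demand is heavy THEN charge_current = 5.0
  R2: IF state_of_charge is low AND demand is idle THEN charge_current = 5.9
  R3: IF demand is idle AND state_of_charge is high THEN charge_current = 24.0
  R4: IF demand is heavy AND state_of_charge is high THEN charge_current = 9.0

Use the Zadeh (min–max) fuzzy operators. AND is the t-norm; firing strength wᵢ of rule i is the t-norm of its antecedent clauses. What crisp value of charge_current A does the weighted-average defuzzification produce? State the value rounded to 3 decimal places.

R1 (z=5.0): heavy=0.76 → w = 0.76
R2 (z=5.9): low=0.07, idle=0.13; AND[min(a, b)] → w = 0.07
R3 (z=24.0): idle=0.13, high=0.75; AND[min(a, b)] → w = 0.13
R4 (z=9.0): heavy=0.76, high=0.75; AND[min(a, b)] → w = 0.75
Weighted average = (0.76·5.0 + 0.07·5.9 + 0.13·24.0 + 0.75·9.0) / (0.76 + 0.07 + 0.13 + 0.75)
  = 14.0830 / 1.7100 = 8.236

8.236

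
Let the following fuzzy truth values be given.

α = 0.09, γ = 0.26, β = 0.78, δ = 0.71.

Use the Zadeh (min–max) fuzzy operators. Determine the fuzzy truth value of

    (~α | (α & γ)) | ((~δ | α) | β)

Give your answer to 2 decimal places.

~α = 1 − 0.09 = 0.91
α & γ = min(a, b) on (0.09, 0.26) = 0.09
~α | (α & γ) = max(a, b) on (0.91, 0.09) = 0.91
~δ = 1 − 0.71 = 0.29
~δ | α = max(a, b) on (0.29, 0.09) = 0.29
(~δ | α) | β = max(a, b) on (0.29, 0.78) = 0.78
(~α | (α & γ)) | ((~δ | α) | β) = max(a, b) on (0.91, 0.78) = 0.91

0.91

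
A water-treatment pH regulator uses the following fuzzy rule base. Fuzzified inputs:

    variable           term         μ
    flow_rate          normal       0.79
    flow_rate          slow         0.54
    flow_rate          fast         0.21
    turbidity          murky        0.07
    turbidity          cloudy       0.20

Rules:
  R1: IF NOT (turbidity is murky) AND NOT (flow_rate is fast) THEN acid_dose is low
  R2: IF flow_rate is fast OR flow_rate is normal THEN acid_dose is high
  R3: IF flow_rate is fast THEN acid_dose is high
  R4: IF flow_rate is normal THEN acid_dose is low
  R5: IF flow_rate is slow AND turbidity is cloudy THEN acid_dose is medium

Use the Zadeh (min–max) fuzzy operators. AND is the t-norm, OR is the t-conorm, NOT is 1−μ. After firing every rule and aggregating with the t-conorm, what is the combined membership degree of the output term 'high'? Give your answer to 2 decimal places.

R1: ¬murky=1−0.07=0.93, ¬fast=1−0.21=0.79; AND[min(a, b)] → w = 0.79
R2: fast=0.21, normal=0.79; OR[max(a, b)] → w = 0.79
R3: fast=0.21 → w = 0.21
R4: normal=0.79 → w = 0.79
R5: slow=0.54, cloudy=0.20; AND[min(a, b)] → w = 0.20
Rules with consequent 'high': {R2, R3} → strengths 0.79, 0.21
Aggregate via t-conorm [max(a, b)]: 0.79

0.79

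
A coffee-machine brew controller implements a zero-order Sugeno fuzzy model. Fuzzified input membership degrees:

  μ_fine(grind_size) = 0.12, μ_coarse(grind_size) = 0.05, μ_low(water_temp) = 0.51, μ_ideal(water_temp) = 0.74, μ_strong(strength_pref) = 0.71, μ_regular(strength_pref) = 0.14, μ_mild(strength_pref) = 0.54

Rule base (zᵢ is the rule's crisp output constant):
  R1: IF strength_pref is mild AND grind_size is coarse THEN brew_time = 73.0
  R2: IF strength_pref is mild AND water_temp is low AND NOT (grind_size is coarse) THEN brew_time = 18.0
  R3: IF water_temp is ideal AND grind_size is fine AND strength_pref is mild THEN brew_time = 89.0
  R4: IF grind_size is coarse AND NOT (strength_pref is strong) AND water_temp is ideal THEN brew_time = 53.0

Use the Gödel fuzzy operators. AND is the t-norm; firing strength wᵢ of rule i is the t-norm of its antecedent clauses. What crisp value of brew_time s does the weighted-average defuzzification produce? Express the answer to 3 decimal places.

R1 (z=73.0): mild=0.54, coarse=0.05; AND[min(a, b)] → w = 0.05
R2 (z=18.0): mild=0.54, low=0.51, ¬coarse=1−0.05=0.95; AND[min(a, b)] → w = 0.51
R3 (z=89.0): ideal=0.74, fine=0.12, mild=0.54; AND[min(a, b)] → w = 0.12
R4 (z=53.0): coarse=0.05, ¬strong=1−0.71=0.29, ideal=0.74; AND[min(a, b)] → w = 0.05
Weighted average = (0.05·73.0 + 0.51·18.0 + 0.12·89.0 + 0.05·53.0) / (0.05 + 0.51 + 0.12 + 0.05)
  = 26.1600 / 0.7300 = 35.836

35.836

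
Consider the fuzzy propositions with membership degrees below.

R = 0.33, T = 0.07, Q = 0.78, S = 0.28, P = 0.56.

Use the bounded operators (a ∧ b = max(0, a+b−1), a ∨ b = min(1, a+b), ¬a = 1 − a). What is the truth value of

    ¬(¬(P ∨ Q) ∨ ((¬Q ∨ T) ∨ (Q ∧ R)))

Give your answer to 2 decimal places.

0.60

P ∨ Q = min(1, a+b) on (0.56, 0.78) = 1.00
¬(P ∨ Q) = 1 − 1.00 = 0.00
¬Q = 1 − 0.78 = 0.22
¬Q ∨ T = min(1, a+b) on (0.22, 0.07) = 0.29
Q ∧ R = max(0, a+b−1) on (0.78, 0.33) = 0.11
(¬Q ∨ T) ∨ (Q ∧ R) = min(1, a+b) on (0.29, 0.11) = 0.40
¬(P ∨ Q) ∨ ((¬Q ∨ T) ∨ (Q ∧ R)) = min(1, a+b) on (0.00, 0.40) = 0.40
¬(¬(P ∨ Q) ∨ ((¬Q ∨ T) ∨ (Q ∧ R))) = 1 − 0.40 = 0.60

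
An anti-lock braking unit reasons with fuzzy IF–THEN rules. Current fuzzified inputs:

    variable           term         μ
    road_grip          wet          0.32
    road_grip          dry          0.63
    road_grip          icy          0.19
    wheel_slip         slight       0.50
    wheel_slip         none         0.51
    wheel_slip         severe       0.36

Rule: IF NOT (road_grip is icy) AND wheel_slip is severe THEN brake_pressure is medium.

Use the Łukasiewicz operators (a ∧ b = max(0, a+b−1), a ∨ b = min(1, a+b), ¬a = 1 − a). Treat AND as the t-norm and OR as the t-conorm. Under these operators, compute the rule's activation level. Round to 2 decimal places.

firing strength: ¬icy=1−0.19=0.81, severe=0.36; AND[max(0, a+b−1)] → w = 0.17

0.17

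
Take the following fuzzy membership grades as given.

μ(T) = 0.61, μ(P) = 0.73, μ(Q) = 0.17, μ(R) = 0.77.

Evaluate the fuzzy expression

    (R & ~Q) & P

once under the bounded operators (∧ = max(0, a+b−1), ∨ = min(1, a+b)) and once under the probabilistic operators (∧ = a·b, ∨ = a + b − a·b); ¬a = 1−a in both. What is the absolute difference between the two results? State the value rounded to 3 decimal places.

0.137

Under bounded:
  ~Q = 1 − 0.17 = 0.83
  R & ~Q = max(0, a+b−1) on (0.77, 0.83) = 0.60
  (R & ~Q) & P = max(0, a+b−1) on (0.60, 0.73) = 0.33
  → value = 0.3300
Under probabilistic:
  ~Q = 1 − 0.1700 = 0.8300
  R & ~Q = a·b on (0.7700, 0.8300) = 0.6391
  (R & ~Q) & P = a·b on (0.6391, 0.7300) = 0.4665
  → value = 0.4665
|0.3300 − 0.4665| = 0.137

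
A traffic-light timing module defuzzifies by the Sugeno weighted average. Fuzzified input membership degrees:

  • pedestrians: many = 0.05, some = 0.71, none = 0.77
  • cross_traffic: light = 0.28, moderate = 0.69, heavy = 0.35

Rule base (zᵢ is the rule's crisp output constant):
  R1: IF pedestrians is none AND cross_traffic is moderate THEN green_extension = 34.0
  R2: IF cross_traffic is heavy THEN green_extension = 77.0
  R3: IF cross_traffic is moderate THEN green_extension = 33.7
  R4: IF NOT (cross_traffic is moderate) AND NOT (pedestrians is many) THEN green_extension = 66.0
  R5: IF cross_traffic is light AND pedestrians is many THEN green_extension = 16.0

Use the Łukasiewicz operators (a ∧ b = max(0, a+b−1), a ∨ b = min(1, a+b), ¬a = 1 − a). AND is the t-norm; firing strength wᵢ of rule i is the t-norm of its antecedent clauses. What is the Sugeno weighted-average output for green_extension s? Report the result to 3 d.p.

47.161

R1 (z=34.0): none=0.77, moderate=0.69; AND[max(0, a+b−1)] → w = 0.46
R2 (z=77.0): heavy=0.35 → w = 0.35
R3 (z=33.7): moderate=0.69 → w = 0.69
R4 (z=66.0): ¬moderate=1−0.69=0.31, ¬many=1−0.05=0.95; AND[max(0, a+b−1)] → w = 0.26
R5 (z=16.0): light=0.28, many=0.05; AND[max(0, a+b−1)] → w = 0.00
Weighted average = (0.46·34.0 + 0.35·77.0 + 0.69·33.7 + 0.26·66.0 + 0.00·16.0) / (0.46 + 0.35 + 0.69 + 0.26 + 0.00)
  = 83.0030 / 1.7600 = 47.161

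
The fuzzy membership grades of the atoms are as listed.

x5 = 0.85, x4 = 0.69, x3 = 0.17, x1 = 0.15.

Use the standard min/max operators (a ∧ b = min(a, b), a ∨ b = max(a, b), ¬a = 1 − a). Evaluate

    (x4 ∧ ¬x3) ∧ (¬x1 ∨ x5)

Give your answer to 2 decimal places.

¬x3 = 1 − 0.17 = 0.83
x4 ∧ ¬x3 = min(a, b) on (0.69, 0.83) = 0.69
¬x1 = 1 − 0.15 = 0.85
¬x1 ∨ x5 = max(a, b) on (0.85, 0.85) = 0.85
(x4 ∧ ¬x3) ∧ (¬x1 ∨ x5) = min(a, b) on (0.69, 0.85) = 0.69

0.69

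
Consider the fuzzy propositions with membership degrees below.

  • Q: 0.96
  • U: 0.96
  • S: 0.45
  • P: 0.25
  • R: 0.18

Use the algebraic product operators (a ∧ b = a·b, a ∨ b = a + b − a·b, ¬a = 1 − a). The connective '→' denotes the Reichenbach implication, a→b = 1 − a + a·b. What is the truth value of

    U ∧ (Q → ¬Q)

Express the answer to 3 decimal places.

¬Q = 1 − 0.9600 = 0.0400
Q → ¬Q  [Reichenbach: 1 − a + a·b] with a=0.9600, b=0.0400 → 0.0784
U ∧ (Q → ¬Q) = a·b on (0.9600, 0.0784) = 0.0753

0.075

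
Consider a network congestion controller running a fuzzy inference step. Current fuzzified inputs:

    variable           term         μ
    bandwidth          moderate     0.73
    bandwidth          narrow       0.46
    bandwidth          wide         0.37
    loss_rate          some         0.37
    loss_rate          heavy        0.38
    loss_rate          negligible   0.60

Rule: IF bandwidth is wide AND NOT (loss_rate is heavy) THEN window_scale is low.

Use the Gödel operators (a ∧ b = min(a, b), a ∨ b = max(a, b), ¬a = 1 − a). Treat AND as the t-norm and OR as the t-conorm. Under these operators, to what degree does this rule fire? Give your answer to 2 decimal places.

firing strength: wide=0.37, ¬heavy=1−0.38=0.62; AND[min(a, b)] → w = 0.37

0.37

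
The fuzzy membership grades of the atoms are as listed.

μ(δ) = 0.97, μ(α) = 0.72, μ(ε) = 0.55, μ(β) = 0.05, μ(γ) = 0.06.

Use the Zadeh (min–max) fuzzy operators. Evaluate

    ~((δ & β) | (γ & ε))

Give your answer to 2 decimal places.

0.94

δ & β = min(a, b) on (0.97, 0.05) = 0.05
γ & ε = min(a, b) on (0.06, 0.55) = 0.06
(δ & β) | (γ & ε) = max(a, b) on (0.05, 0.06) = 0.06
~((δ & β) | (γ & ε)) = 1 − 0.06 = 0.94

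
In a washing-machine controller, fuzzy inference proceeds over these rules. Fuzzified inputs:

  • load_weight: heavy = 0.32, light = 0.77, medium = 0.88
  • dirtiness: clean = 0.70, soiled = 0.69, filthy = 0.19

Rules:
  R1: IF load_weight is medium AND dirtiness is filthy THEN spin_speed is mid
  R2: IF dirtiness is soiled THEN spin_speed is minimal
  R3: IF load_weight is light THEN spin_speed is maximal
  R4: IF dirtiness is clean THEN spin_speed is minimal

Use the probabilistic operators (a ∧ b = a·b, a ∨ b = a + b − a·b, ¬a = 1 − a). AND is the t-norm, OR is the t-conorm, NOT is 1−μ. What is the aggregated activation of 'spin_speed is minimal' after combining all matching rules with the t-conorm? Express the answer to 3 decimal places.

0.907

R1: medium=0.88, filthy=0.19; AND[a·b] → w = 0.1672
R2: soiled=0.69 → w = 0.6900
R3: light=0.77 → w = 0.7700
R4: clean=0.70 → w = 0.7000
Rules with consequent 'minimal': {R2, R4} → strengths 0.6900, 0.7000
Aggregate via t-conorm [a + b − a·b]: 0.9070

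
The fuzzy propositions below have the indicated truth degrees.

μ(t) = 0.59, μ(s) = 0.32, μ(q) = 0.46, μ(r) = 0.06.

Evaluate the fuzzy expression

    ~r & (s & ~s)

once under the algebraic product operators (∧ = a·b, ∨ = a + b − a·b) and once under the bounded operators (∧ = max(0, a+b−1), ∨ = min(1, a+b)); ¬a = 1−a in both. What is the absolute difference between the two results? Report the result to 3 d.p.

0.205

Under algebraic product:
  ~r = 1 − 0.0600 = 0.9400
  ~s = 1 − 0.3200 = 0.6800
  s & ~s = a·b on (0.3200, 0.6800) = 0.2176
  ~r & (s & ~s) = a·b on (0.9400, 0.2176) = 0.2045
  → value = 0.2045
Under bounded:
  ~r = 1 − 0.06 = 0.94
  ~s = 1 − 0.32 = 0.68
  s & ~s = max(0, a+b−1) on (0.32, 0.68) = 0.00
  ~r & (s & ~s) = max(0, a+b−1) on (0.94, 0.00) = 0.00
  → value = 0.0000
|0.2045 − 0.0000| = 0.205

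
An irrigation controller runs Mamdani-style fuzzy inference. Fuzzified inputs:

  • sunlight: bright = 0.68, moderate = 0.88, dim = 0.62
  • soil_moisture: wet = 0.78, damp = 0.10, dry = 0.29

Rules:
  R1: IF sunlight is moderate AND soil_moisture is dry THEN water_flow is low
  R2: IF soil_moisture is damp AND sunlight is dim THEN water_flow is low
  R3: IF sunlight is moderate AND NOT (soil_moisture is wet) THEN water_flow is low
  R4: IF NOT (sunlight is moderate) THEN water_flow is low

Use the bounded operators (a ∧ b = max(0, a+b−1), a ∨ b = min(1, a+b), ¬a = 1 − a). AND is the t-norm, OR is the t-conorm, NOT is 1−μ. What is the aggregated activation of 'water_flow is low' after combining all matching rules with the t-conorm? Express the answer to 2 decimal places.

R1: moderate=0.88, dry=0.29; AND[max(0, a+b−1)] → w = 0.17
R2: damp=0.10, dim=0.62; AND[max(0, a+b−1)] → w = 0.00
R3: moderate=0.88, ¬wet=1−0.78=0.22; AND[max(0, a+b−1)] → w = 0.10
R4: ¬moderate=1−0.88=0.12 → w = 0.12
Rules with consequent 'low': {R1, R2, R3, R4} → strengths 0.17, 0.00, 0.10, 0.12
Aggregate via t-conorm [min(1, a+b)]: 0.39

0.39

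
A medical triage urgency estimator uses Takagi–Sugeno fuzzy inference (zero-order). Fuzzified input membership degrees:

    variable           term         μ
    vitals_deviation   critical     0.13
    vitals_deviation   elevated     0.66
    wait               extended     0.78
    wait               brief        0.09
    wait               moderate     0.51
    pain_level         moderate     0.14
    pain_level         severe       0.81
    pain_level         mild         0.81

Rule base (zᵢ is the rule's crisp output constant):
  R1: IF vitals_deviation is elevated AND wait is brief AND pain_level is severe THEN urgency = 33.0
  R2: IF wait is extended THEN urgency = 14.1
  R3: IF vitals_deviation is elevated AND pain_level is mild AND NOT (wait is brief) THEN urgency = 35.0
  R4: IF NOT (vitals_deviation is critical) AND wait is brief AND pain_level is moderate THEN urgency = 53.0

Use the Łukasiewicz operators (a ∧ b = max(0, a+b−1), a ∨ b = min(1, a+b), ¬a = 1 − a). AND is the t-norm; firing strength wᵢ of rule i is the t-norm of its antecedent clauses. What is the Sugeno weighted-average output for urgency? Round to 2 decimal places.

R1 (z=33.0): elevated=0.66, brief=0.09, severe=0.81; AND[max(0, a+b−1)] → w = 0.00
R2 (z=14.1): extended=0.78 → w = 0.78
R3 (z=35.0): elevated=0.66, mild=0.81, ¬brief=1−0.09=0.91; AND[max(0, a+b−1)] → w = 0.38
R4 (z=53.0): ¬critical=1−0.13=0.87, brief=0.09, moderate=0.14; AND[max(0, a+b−1)] → w = 0.00
Weighted average = (0.00·33.0 + 0.78·14.1 + 0.38·35.0 + 0.00·53.0) / (0.00 + 0.78 + 0.38 + 0.00)
  = 24.2980 / 1.1600 = 20.95

20.95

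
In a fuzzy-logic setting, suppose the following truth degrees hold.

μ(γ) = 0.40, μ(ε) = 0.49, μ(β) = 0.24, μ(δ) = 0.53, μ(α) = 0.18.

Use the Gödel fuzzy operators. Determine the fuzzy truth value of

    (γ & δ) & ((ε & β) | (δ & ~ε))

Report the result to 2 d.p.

0.40

γ & δ = min(a, b) on (0.40, 0.53) = 0.40
ε & β = min(a, b) on (0.49, 0.24) = 0.24
~ε = 1 − 0.49 = 0.51
δ & ~ε = min(a, b) on (0.53, 0.51) = 0.51
(ε & β) | (δ & ~ε) = max(a, b) on (0.24, 0.51) = 0.51
(γ & δ) & ((ε & β) | (δ & ~ε)) = min(a, b) on (0.40, 0.51) = 0.40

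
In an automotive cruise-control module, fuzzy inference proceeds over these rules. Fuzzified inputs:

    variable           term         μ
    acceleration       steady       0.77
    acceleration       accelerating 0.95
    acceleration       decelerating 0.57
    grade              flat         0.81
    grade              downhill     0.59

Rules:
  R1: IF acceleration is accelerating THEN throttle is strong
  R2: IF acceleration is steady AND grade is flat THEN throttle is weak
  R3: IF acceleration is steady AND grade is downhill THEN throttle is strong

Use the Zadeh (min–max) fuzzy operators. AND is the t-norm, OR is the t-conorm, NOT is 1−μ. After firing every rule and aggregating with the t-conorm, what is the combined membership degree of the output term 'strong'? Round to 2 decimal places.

0.95

R1: accelerating=0.95 → w = 0.95
R2: steady=0.77, flat=0.81; AND[min(a, b)] → w = 0.77
R3: steady=0.77, downhill=0.59; AND[min(a, b)] → w = 0.59
Rules with consequent 'strong': {R1, R3} → strengths 0.95, 0.59
Aggregate via t-conorm [max(a, b)]: 0.95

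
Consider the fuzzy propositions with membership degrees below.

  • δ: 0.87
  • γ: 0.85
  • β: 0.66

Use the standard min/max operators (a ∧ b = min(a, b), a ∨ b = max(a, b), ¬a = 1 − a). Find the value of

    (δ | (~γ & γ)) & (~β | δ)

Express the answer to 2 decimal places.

~γ = 1 − 0.85 = 0.15
~γ & γ = min(a, b) on (0.15, 0.85) = 0.15
δ | (~γ & γ) = max(a, b) on (0.87, 0.15) = 0.87
~β = 1 − 0.66 = 0.34
~β | δ = max(a, b) on (0.34, 0.87) = 0.87
(δ | (~γ & γ)) & (~β | δ) = min(a, b) on (0.87, 0.87) = 0.87

0.87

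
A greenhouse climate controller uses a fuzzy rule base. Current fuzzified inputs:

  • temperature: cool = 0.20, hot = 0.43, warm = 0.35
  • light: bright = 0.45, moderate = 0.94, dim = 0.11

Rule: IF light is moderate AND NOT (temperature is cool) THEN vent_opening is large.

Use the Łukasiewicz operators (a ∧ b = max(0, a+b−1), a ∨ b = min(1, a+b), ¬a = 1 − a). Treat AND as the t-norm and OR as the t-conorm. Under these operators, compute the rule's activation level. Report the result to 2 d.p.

0.74

firing strength: moderate=0.94, ¬cool=1−0.20=0.80; AND[max(0, a+b−1)] → w = 0.74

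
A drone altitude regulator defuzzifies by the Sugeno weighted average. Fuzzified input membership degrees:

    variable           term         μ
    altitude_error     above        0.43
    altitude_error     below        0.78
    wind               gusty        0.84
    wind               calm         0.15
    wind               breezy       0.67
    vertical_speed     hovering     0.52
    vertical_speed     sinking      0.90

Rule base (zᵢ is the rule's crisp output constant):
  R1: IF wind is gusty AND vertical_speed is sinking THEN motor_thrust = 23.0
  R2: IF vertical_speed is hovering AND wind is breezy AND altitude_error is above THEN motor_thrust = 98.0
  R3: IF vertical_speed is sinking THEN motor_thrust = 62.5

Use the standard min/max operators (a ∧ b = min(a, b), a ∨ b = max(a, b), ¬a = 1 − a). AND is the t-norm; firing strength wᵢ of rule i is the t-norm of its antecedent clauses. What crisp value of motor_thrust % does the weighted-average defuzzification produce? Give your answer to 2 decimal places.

R1 (z=23.0): gusty=0.84, sinking=0.90; AND[min(a, b)] → w = 0.84
R2 (z=98.0): hovering=0.52, breezy=0.67, above=0.43; AND[min(a, b)] → w = 0.43
R3 (z=62.5): sinking=0.90 → w = 0.90
Weighted average = (0.84·23.0 + 0.43·98.0 + 0.90·62.5) / (0.84 + 0.43 + 0.90)
  = 117.7100 / 2.1700 = 54.24

54.24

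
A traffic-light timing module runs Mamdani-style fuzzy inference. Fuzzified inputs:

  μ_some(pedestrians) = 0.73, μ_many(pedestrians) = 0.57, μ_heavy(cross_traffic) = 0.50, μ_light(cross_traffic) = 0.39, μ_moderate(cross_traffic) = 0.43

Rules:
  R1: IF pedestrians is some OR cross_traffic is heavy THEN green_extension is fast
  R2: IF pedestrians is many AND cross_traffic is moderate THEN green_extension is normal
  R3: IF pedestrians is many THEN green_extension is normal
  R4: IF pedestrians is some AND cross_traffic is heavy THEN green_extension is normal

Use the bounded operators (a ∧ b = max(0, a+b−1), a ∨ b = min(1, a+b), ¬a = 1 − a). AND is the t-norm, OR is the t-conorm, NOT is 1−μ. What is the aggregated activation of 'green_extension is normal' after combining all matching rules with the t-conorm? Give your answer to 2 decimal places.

R1: some=0.73, heavy=0.50; OR[min(1, a+b)] → w = 1.00
R2: many=0.57, moderate=0.43; AND[max(0, a+b−1)] → w = 0.00
R3: many=0.57 → w = 0.57
R4: some=0.73, heavy=0.50; AND[max(0, a+b−1)] → w = 0.23
Rules with consequent 'normal': {R2, R3, R4} → strengths 0.00, 0.57, 0.23
Aggregate via t-conorm [min(1, a+b)]: 0.80

0.80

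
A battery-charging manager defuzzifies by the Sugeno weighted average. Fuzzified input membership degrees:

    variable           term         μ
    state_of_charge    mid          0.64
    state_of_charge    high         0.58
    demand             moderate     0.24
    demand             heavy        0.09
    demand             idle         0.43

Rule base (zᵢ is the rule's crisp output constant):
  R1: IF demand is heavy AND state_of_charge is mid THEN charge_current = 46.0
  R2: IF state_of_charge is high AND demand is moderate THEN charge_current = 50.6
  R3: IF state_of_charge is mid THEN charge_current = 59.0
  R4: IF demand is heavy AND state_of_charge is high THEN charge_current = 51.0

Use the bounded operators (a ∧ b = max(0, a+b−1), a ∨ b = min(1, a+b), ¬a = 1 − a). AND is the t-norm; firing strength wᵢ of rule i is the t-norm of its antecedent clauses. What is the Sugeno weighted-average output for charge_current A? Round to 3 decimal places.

R1 (z=46.0): heavy=0.09, mid=0.64; AND[max(0, a+b−1)] → w = 0.00
R2 (z=50.6): high=0.58, moderate=0.24; AND[max(0, a+b−1)] → w = 0.00
R3 (z=59.0): mid=0.64 → w = 0.64
R4 (z=51.0): heavy=0.09, high=0.58; AND[max(0, a+b−1)] → w = 0.00
Weighted average = (0.00·46.0 + 0.00·50.6 + 0.64·59.0 + 0.00·51.0) / (0.00 + 0.00 + 0.64 + 0.00)
  = 37.7600 / 0.6400 = 59.000

59.000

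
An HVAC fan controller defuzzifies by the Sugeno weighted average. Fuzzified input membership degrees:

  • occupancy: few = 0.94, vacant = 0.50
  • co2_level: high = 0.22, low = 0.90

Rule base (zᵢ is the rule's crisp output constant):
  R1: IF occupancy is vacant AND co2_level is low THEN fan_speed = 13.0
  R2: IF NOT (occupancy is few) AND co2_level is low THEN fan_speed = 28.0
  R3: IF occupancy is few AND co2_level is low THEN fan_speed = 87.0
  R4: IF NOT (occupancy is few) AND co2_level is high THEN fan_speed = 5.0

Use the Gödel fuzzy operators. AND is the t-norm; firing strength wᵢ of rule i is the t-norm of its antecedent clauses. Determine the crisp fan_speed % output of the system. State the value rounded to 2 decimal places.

57.09

R1 (z=13.0): vacant=0.50, low=0.90; AND[min(a, b)] → w = 0.50
R2 (z=28.0): ¬few=1−0.94=0.06, low=0.90; AND[min(a, b)] → w = 0.06
R3 (z=87.0): few=0.94, low=0.90; AND[min(a, b)] → w = 0.90
R4 (z=5.0): ¬few=1−0.94=0.06, high=0.22; AND[min(a, b)] → w = 0.06
Weighted average = (0.50·13.0 + 0.06·28.0 + 0.90·87.0 + 0.06·5.0) / (0.50 + 0.06 + 0.90 + 0.06)
  = 86.7800 / 1.5200 = 57.09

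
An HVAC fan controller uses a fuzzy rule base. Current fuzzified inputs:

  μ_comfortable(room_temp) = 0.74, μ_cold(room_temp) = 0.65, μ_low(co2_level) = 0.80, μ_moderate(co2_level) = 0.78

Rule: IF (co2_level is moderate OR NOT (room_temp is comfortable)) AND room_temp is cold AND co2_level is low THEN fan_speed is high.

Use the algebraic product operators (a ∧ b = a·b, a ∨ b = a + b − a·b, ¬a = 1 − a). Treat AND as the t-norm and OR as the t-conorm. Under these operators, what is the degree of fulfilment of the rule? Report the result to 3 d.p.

firing strength: (moderate=0.78 OR ¬comfortable=1−0.74=0.26) = 0.8372; AND[a·b] with cold=0.65, low=0.80 → w = 0.4353

0.435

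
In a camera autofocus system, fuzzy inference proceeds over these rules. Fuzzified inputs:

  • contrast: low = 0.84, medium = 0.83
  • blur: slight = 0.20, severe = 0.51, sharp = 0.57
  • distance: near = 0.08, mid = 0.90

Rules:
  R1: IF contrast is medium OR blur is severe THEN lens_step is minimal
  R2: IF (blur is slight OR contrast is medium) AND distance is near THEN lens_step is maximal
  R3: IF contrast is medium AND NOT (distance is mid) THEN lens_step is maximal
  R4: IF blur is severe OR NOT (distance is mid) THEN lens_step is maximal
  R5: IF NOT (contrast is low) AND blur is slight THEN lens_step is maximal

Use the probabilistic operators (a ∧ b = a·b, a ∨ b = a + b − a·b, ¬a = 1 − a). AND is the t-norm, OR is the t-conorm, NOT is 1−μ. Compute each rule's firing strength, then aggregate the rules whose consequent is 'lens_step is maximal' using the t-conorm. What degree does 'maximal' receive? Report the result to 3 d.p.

0.636

R1: medium=0.83, severe=0.51; OR[a + b − a·b] → w = 0.9167
R2: (slight=0.20 OR medium=0.83) = 0.8640; AND[a·b] with near=0.08 → w = 0.0691
R3: medium=0.83, ¬mid=1−0.90=0.10; AND[a·b] → w = 0.0830
R4: severe=0.51, ¬mid=1−0.90=0.10; OR[a + b − a·b] → w = 0.5590
R5: ¬low=1−0.84=0.16, slight=0.20; AND[a·b] → w = 0.0320
Rules with consequent 'maximal': {R2, R3, R4, R5} → strengths 0.0691, 0.0830, 0.5590, 0.0320
Aggregate via t-conorm [a + b − a·b]: 0.6356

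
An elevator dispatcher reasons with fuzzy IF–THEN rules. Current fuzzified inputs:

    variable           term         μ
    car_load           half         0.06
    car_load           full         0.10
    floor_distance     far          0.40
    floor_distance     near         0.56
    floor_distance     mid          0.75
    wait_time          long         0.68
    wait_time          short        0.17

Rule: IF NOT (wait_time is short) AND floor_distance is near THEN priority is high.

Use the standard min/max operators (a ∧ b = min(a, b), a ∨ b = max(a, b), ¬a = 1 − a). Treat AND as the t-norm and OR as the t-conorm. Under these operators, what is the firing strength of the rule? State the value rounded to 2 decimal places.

0.56

firing strength: ¬short=1−0.17=0.83, near=0.56; AND[min(a, b)] → w = 0.56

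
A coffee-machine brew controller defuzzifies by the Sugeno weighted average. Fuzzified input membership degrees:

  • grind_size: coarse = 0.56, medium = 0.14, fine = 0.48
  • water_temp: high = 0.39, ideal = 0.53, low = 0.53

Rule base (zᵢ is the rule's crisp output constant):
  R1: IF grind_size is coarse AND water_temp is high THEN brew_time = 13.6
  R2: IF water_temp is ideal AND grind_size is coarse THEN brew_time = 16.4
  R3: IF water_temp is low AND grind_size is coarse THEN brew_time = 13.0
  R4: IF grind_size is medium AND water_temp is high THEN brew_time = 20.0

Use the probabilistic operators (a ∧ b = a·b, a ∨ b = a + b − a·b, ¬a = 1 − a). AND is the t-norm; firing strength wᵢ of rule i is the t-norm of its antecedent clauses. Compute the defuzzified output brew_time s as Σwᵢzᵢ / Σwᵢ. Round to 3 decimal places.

14.757

R1 (z=13.6): coarse=0.56, high=0.39; AND[a·b] → w = 0.2184
R2 (z=16.4): ideal=0.53, coarse=0.56; AND[a·b] → w = 0.2968
R3 (z=13.0): low=0.53, coarse=0.56; AND[a·b] → w = 0.2968
R4 (z=20.0): medium=0.14, high=0.39; AND[a·b] → w = 0.0546
Weighted average = (0.2184·13.6 + 0.2968·16.4 + 0.2968·13.0 + 0.0546·20.0) / (0.2184 + 0.2968 + 0.2968 + 0.0546)
  = 12.7882 / 0.8666 = 14.757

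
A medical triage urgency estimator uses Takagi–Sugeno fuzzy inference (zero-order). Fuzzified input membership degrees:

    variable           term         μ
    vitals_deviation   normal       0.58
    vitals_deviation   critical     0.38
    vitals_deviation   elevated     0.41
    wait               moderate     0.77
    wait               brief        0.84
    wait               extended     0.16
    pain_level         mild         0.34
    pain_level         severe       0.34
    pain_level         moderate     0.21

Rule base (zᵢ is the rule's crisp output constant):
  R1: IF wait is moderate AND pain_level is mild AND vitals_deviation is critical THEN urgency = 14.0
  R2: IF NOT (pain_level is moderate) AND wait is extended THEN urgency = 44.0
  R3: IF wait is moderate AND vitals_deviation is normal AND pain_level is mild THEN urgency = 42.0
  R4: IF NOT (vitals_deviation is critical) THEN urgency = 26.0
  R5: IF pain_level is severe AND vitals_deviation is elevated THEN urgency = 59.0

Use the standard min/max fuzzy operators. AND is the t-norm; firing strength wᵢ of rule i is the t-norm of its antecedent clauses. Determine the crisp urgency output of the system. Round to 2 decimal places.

R1 (z=14.0): moderate=0.77, mild=0.34, critical=0.38; AND[min(a, b)] → w = 0.34
R2 (z=44.0): ¬moderate=1−0.21=0.79, extended=0.16; AND[min(a, b)] → w = 0.16
R3 (z=42.0): moderate=0.77, normal=0.58, mild=0.34; AND[min(a, b)] → w = 0.34
R4 (z=26.0): ¬critical=1−0.38=0.62 → w = 0.62
R5 (z=59.0): severe=0.34, elevated=0.41; AND[min(a, b)] → w = 0.34
Weighted average = (0.34·14.0 + 0.16·44.0 + 0.34·42.0 + 0.62·26.0 + 0.34·59.0) / (0.34 + 0.16 + 0.34 + 0.62 + 0.34)
  = 62.2600 / 1.8000 = 34.59

34.59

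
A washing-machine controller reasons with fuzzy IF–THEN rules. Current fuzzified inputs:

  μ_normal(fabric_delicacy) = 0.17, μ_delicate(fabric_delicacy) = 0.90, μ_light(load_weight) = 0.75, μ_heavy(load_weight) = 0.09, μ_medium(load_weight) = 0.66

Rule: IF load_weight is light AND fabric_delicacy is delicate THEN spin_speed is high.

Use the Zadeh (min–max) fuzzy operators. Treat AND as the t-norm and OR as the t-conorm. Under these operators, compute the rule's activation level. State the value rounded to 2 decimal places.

0.75

firing strength: light=0.75, delicate=0.90; AND[min(a, b)] → w = 0.75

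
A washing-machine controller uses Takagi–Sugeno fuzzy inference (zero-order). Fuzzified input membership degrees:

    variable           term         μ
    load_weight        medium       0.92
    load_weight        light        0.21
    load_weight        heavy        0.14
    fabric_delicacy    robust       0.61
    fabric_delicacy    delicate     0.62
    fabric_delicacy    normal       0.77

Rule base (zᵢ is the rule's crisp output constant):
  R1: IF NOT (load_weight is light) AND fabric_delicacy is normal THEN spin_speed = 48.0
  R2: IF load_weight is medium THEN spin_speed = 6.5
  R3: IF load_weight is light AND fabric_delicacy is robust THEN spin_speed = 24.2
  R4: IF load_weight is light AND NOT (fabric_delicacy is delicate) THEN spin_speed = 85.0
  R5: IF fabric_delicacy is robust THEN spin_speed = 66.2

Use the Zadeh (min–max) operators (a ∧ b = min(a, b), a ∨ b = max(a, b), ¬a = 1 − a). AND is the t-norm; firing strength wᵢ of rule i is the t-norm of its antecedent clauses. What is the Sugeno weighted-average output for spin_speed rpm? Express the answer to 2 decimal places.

39.06

R1 (z=48.0): ¬light=1−0.21=0.79, normal=0.77; AND[min(a, b)] → w = 0.77
R2 (z=6.5): medium=0.92 → w = 0.92
R3 (z=24.2): light=0.21, robust=0.61; AND[min(a, b)] → w = 0.21
R4 (z=85.0): light=0.21, ¬delicate=1−0.62=0.38; AND[min(a, b)] → w = 0.21
R5 (z=66.2): robust=0.61 → w = 0.61
Weighted average = (0.77·48.0 + 0.92·6.5 + 0.21·24.2 + 0.21·85.0 + 0.61·66.2) / (0.77 + 0.92 + 0.21 + 0.21 + 0.61)
  = 106.2540 / 2.7200 = 39.06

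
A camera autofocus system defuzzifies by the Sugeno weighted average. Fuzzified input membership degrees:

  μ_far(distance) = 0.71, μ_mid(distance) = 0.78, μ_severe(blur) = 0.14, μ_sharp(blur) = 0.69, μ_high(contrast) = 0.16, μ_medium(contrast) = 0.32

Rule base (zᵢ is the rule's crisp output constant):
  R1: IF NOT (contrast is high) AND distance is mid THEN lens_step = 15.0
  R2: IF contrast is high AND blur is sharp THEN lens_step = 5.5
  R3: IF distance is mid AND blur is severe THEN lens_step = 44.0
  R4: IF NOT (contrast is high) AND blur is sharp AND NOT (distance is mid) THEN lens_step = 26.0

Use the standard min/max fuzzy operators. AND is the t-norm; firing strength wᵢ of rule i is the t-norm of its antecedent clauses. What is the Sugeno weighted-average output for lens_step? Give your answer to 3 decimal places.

18.815

R1 (z=15.0): ¬high=1−0.16=0.84, mid=0.78; AND[min(a, b)] → w = 0.78
R2 (z=5.5): high=0.16, sharp=0.69; AND[min(a, b)] → w = 0.16
R3 (z=44.0): mid=0.78, severe=0.14; AND[min(a, b)] → w = 0.14
R4 (z=26.0): ¬high=1−0.16=0.84, sharp=0.69, ¬mid=1−0.78=0.22; AND[min(a, b)] → w = 0.22
Weighted average = (0.78·15.0 + 0.16·5.5 + 0.14·44.0 + 0.22·26.0) / (0.78 + 0.16 + 0.14 + 0.22)
  = 24.4600 / 1.3000 = 18.815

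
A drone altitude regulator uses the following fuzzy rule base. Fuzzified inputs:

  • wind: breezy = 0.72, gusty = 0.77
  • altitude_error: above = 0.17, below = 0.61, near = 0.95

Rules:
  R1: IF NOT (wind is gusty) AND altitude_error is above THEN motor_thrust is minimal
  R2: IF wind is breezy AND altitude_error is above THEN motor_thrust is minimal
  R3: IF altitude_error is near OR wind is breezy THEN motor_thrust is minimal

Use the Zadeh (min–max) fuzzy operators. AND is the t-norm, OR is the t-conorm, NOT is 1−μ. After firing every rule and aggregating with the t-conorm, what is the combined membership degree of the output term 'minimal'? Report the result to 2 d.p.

R1: ¬gusty=1−0.77=0.23, above=0.17; AND[min(a, b)] → w = 0.17
R2: breezy=0.72, above=0.17; AND[min(a, b)] → w = 0.17
R3: near=0.95, breezy=0.72; OR[max(a, b)] → w = 0.95
Rules with consequent 'minimal': {R1, R2, R3} → strengths 0.17, 0.17, 0.95
Aggregate via t-conorm [max(a, b)]: 0.95

0.95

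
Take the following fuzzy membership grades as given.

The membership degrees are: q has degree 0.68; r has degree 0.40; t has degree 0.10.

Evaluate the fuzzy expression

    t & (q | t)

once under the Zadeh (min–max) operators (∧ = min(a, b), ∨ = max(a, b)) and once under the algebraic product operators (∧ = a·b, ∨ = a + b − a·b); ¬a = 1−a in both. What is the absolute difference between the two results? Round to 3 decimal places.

0.029

Under Zadeh (min–max):
  q | t = max(a, b) on (0.68, 0.10) = 0.68
  t & (q | t) = min(a, b) on (0.10, 0.68) = 0.10
  → value = 0.1000
Under algebraic product:
  q | t = a + b − a·b on (0.6800, 0.1000) = 0.7120
  t & (q | t) = a·b on (0.1000, 0.7120) = 0.0712
  → value = 0.0712
|0.1000 − 0.0712| = 0.029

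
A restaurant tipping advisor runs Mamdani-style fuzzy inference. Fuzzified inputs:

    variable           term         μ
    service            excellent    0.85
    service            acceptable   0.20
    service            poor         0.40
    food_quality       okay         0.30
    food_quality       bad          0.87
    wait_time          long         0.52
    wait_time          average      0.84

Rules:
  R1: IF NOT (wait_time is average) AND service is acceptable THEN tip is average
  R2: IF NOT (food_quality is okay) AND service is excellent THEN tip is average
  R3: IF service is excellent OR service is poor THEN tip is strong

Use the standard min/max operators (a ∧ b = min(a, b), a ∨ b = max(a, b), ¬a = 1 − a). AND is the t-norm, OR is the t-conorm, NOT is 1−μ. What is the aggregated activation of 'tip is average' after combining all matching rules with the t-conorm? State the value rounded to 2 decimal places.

0.70

R1: ¬average=1−0.84=0.16, acceptable=0.20; AND[min(a, b)] → w = 0.16
R2: ¬okay=1−0.30=0.70, excellent=0.85; AND[min(a, b)] → w = 0.70
R3: excellent=0.85, poor=0.40; OR[max(a, b)] → w = 0.85
Rules with consequent 'average': {R1, R2} → strengths 0.16, 0.70
Aggregate via t-conorm [max(a, b)]: 0.70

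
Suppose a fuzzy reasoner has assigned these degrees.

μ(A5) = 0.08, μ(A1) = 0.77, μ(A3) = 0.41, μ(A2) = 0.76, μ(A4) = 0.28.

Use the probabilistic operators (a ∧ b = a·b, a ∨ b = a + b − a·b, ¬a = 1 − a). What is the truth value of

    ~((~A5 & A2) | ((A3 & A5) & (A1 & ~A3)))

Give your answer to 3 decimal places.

~A5 = 1 − 0.0800 = 0.9200
~A5 & A2 = a·b on (0.9200, 0.7600) = 0.6992
A3 & A5 = a·b on (0.4100, 0.0800) = 0.0328
~A3 = 1 − 0.4100 = 0.5900
A1 & ~A3 = a·b on (0.7700, 0.5900) = 0.4543
(A3 & A5) & (A1 & ~A3) = a·b on (0.0328, 0.4543) = 0.0149
(~A5 & A2) | ((A3 & A5) & (A1 & ~A3)) = a + b − a·b on (0.6992, 0.0149) = 0.7037
~((~A5 & A2) | ((A3 & A5) & (A1 & ~A3))) = 1 − 0.7037 = 0.2963

0.296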